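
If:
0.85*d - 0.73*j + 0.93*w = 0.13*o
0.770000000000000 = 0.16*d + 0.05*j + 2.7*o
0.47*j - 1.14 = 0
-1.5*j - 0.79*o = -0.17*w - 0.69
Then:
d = -25.54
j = 2.43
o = 1.75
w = 25.49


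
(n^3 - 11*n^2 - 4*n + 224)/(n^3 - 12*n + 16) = (n^2 - 15*n + 56)/(n^2 - 4*n + 4)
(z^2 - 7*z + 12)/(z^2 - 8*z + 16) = (z - 3)/(z - 4)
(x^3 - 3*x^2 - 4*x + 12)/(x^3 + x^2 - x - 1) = (x^3 - 3*x^2 - 4*x + 12)/(x^3 + x^2 - x - 1)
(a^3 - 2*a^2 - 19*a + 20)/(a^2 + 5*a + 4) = (a^2 - 6*a + 5)/(a + 1)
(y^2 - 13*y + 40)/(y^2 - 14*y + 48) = (y - 5)/(y - 6)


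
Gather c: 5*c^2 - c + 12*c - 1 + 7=5*c^2 + 11*c + 6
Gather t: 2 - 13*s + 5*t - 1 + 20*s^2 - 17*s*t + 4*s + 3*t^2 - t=20*s^2 - 9*s + 3*t^2 + t*(4 - 17*s) + 1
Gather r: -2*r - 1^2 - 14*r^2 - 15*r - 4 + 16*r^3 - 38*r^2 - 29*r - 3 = 16*r^3 - 52*r^2 - 46*r - 8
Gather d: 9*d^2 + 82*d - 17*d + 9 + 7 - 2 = 9*d^2 + 65*d + 14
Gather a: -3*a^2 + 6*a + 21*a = -3*a^2 + 27*a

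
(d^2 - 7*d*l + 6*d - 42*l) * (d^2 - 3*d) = d^4 - 7*d^3*l + 3*d^3 - 21*d^2*l - 18*d^2 + 126*d*l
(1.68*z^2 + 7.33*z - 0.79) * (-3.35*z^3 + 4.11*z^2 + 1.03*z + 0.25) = -5.628*z^5 - 17.6507*z^4 + 34.5032*z^3 + 4.723*z^2 + 1.0188*z - 0.1975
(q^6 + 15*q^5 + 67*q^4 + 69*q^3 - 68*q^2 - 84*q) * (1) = q^6 + 15*q^5 + 67*q^4 + 69*q^3 - 68*q^2 - 84*q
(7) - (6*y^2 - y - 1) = -6*y^2 + y + 8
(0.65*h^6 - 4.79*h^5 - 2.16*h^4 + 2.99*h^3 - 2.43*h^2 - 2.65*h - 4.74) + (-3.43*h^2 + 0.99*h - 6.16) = 0.65*h^6 - 4.79*h^5 - 2.16*h^4 + 2.99*h^3 - 5.86*h^2 - 1.66*h - 10.9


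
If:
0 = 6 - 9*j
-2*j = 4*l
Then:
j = 2/3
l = -1/3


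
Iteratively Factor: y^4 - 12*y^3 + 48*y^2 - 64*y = (y - 4)*(y^3 - 8*y^2 + 16*y) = (y - 4)^2*(y^2 - 4*y) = (y - 4)^3*(y)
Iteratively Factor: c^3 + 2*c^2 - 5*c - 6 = (c - 2)*(c^2 + 4*c + 3) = (c - 2)*(c + 3)*(c + 1)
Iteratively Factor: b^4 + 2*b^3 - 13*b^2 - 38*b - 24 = (b + 2)*(b^3 - 13*b - 12) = (b - 4)*(b + 2)*(b^2 + 4*b + 3) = (b - 4)*(b + 1)*(b + 2)*(b + 3)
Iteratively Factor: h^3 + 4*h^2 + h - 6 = (h + 3)*(h^2 + h - 2) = (h + 2)*(h + 3)*(h - 1)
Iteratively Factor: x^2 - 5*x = (x)*(x - 5)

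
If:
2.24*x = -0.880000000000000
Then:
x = -0.39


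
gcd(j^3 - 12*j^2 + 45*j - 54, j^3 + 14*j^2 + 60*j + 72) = 1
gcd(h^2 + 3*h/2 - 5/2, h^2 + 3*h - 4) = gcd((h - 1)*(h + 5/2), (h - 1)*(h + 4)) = h - 1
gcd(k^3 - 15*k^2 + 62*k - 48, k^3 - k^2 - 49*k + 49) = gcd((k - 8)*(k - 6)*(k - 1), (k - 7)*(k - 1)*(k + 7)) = k - 1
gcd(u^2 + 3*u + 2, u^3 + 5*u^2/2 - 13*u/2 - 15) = u + 2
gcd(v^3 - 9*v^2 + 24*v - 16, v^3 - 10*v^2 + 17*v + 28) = v - 4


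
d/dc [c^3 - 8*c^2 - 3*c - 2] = 3*c^2 - 16*c - 3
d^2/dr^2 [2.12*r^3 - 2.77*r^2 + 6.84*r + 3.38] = 12.72*r - 5.54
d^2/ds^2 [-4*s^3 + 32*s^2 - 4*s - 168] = 64 - 24*s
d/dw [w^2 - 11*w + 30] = 2*w - 11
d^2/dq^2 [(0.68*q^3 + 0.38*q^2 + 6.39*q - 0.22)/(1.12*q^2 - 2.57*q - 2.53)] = (8.88178419700125e-16*q^5 + 31.055176*q^3 + 31.333368*q^2 + 138.555384*q - 82.385094)/(1.404928*q^6 - 9.671424*q^5 + 12.671568*q^4 + 26.719519*q^3 - 28.624167*q^2 - 49.350939*q - 16.194277)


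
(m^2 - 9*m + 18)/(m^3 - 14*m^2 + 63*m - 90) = 1/(m - 5)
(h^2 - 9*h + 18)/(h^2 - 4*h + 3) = (h - 6)/(h - 1)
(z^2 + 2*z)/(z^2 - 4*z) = (z + 2)/(z - 4)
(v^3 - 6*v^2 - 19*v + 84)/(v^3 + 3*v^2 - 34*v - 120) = (v^2 - 10*v + 21)/(v^2 - v - 30)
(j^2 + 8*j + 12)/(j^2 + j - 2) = (j + 6)/(j - 1)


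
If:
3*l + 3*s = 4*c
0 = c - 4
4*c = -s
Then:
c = 4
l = 64/3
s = -16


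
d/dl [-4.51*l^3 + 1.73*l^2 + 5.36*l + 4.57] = -13.53*l^2 + 3.46*l + 5.36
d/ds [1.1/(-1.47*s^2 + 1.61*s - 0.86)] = (3.234*s - 1.771)/(1.47*s^2 - 1.61*s + 0.86)^2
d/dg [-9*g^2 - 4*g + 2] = -18*g - 4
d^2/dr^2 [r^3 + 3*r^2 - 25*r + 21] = 6*r + 6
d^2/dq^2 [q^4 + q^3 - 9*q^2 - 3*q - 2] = 12*q^2 + 6*q - 18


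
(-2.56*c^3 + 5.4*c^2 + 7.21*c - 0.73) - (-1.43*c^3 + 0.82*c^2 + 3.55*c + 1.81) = -1.13*c^3 + 4.58*c^2 + 3.66*c - 2.54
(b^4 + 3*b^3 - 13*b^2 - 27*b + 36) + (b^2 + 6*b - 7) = b^4 + 3*b^3 - 12*b^2 - 21*b + 29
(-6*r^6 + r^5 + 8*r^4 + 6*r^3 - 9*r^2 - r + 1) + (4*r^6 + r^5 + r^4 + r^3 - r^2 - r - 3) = -2*r^6 + 2*r^5 + 9*r^4 + 7*r^3 - 10*r^2 - 2*r - 2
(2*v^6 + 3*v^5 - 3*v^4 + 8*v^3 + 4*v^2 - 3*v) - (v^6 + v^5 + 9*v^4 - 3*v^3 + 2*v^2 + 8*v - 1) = v^6 + 2*v^5 - 12*v^4 + 11*v^3 + 2*v^2 - 11*v + 1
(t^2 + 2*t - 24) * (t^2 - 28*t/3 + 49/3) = t^4 - 22*t^3/3 - 79*t^2/3 + 770*t/3 - 392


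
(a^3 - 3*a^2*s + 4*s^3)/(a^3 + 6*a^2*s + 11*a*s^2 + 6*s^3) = (a^2 - 4*a*s + 4*s^2)/(a^2 + 5*a*s + 6*s^2)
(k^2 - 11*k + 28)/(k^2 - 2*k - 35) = (k - 4)/(k + 5)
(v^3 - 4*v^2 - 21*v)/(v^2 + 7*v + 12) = v*(v - 7)/(v + 4)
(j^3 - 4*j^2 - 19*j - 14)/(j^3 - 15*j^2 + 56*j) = (j^2 + 3*j + 2)/(j*(j - 8))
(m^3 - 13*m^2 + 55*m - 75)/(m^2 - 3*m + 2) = (m^3 - 13*m^2 + 55*m - 75)/(m^2 - 3*m + 2)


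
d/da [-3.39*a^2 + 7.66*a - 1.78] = 7.66 - 6.78*a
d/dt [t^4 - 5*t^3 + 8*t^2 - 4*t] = 4*t^3 - 15*t^2 + 16*t - 4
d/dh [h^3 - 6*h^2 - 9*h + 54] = 3*h^2 - 12*h - 9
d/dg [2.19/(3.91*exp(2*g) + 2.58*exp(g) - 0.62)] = (-17.1258*exp(g) - 5.6502)*exp(g)/(3.91*exp(2*g) + 2.58*exp(g) - 0.62)^2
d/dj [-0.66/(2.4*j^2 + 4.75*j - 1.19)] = (3.168*j + 3.135)/(2.4*j^2 + 4.75*j - 1.19)^2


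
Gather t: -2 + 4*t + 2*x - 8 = 4*t + 2*x - 10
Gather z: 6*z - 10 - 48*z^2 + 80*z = -48*z^2 + 86*z - 10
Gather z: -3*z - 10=-3*z - 10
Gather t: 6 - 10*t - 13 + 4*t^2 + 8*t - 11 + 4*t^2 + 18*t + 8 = 8*t^2 + 16*t - 10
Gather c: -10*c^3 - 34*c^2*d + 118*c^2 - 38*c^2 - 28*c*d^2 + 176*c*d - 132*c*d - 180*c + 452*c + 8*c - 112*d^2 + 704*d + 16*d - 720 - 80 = -10*c^3 + c^2*(80 - 34*d) + c*(-28*d^2 + 44*d + 280) - 112*d^2 + 720*d - 800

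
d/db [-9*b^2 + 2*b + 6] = 2 - 18*b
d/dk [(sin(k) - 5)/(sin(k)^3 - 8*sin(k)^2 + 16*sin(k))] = (15*sin(k) + cos(2*k) - 21)*cos(k)/((sin(k) - 4)^3*sin(k)^2)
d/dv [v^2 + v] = 2*v + 1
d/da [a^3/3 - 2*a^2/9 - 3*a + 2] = a^2 - 4*a/9 - 3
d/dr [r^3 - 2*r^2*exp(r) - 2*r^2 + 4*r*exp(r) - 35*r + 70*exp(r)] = -2*r^2*exp(r) + 3*r^2 - 4*r + 74*exp(r) - 35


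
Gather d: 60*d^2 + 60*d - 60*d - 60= 60*d^2 - 60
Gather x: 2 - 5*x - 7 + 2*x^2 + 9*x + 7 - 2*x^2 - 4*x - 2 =0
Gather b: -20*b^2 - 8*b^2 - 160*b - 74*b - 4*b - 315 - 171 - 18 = -28*b^2 - 238*b - 504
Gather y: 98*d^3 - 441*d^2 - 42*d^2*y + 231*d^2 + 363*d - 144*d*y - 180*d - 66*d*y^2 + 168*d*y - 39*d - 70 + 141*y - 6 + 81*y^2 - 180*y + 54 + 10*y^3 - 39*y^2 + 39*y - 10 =98*d^3 - 210*d^2 + 144*d + 10*y^3 + y^2*(42 - 66*d) + y*(-42*d^2 + 24*d) - 32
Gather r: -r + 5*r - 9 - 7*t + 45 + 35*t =4*r + 28*t + 36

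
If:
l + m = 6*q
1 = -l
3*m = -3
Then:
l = -1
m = -1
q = -1/3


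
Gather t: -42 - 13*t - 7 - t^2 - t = -t^2 - 14*t - 49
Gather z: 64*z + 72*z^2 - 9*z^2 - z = 63*z^2 + 63*z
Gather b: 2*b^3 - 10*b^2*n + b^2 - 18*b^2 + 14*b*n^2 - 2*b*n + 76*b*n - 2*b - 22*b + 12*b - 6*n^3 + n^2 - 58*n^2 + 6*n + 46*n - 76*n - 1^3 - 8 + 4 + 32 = 2*b^3 + b^2*(-10*n - 17) + b*(14*n^2 + 74*n - 12) - 6*n^3 - 57*n^2 - 24*n + 27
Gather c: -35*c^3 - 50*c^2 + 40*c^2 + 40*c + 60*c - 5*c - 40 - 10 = -35*c^3 - 10*c^2 + 95*c - 50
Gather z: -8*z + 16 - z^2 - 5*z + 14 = -z^2 - 13*z + 30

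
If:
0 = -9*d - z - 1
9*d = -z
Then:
No Solution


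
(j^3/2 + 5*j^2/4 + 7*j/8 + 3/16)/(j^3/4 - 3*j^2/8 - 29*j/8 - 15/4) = (4*j^2 + 4*j + 1)/(2*(j^2 - 3*j - 10))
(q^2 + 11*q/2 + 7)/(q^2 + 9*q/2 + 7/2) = (q + 2)/(q + 1)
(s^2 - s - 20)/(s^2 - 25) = (s + 4)/(s + 5)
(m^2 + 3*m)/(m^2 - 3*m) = (m + 3)/(m - 3)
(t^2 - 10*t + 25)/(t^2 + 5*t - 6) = (t^2 - 10*t + 25)/(t^2 + 5*t - 6)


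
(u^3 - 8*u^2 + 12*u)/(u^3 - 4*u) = (u - 6)/(u + 2)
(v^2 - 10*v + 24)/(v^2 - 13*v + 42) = (v - 4)/(v - 7)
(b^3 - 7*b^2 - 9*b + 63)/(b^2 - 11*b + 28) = (b^2 - 9)/(b - 4)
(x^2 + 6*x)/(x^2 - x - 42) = x/(x - 7)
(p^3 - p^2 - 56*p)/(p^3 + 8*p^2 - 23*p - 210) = p*(p - 8)/(p^2 + p - 30)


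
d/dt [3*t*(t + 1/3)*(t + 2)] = 9*t^2 + 14*t + 2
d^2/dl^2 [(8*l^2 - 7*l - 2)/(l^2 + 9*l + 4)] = 2*(-79*l^3 - 102*l^2 + 30*l + 226)/(l^6 + 27*l^5 + 255*l^4 + 945*l^3 + 1020*l^2 + 432*l + 64)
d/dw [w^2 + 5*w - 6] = 2*w + 5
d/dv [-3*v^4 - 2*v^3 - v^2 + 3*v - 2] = -12*v^3 - 6*v^2 - 2*v + 3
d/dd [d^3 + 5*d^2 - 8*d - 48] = 3*d^2 + 10*d - 8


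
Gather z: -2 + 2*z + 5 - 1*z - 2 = z + 1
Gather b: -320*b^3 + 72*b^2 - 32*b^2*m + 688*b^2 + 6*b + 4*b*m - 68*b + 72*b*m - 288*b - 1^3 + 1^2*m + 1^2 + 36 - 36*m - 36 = -320*b^3 + b^2*(760 - 32*m) + b*(76*m - 350) - 35*m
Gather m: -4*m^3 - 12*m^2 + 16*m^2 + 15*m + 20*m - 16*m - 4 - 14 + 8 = -4*m^3 + 4*m^2 + 19*m - 10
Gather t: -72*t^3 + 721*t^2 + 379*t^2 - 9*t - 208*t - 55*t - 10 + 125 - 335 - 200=-72*t^3 + 1100*t^2 - 272*t - 420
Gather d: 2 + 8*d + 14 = 8*d + 16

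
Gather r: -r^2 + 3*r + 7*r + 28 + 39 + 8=-r^2 + 10*r + 75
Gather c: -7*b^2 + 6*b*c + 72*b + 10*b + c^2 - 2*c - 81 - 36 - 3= -7*b^2 + 82*b + c^2 + c*(6*b - 2) - 120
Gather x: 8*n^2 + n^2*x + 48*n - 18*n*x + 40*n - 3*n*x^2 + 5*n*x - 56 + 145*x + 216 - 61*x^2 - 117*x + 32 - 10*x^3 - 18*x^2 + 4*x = 8*n^2 + 88*n - 10*x^3 + x^2*(-3*n - 79) + x*(n^2 - 13*n + 32) + 192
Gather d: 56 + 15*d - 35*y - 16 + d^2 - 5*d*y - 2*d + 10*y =d^2 + d*(13 - 5*y) - 25*y + 40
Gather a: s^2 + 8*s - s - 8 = s^2 + 7*s - 8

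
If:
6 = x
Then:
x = 6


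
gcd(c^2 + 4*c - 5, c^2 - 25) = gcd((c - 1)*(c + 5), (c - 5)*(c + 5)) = c + 5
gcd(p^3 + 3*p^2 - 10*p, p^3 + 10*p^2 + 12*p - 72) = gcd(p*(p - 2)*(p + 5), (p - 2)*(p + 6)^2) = p - 2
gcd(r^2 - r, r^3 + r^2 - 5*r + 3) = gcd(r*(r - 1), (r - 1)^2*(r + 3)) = r - 1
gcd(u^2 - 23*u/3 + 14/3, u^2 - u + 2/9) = u - 2/3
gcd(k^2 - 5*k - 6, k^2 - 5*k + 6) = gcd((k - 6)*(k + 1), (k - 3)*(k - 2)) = 1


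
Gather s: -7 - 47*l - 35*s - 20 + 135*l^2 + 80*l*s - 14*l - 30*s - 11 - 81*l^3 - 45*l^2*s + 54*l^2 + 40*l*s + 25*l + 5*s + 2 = -81*l^3 + 189*l^2 - 36*l + s*(-45*l^2 + 120*l - 60) - 36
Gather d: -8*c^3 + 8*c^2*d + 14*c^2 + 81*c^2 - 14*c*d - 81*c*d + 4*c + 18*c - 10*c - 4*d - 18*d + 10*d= -8*c^3 + 95*c^2 + 12*c + d*(8*c^2 - 95*c - 12)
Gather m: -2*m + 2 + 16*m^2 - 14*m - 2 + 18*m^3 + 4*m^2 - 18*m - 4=18*m^3 + 20*m^2 - 34*m - 4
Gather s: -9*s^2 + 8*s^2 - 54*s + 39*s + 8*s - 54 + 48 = -s^2 - 7*s - 6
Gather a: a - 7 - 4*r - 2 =a - 4*r - 9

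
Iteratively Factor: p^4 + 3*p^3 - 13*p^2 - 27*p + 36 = (p + 3)*(p^3 - 13*p + 12) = (p - 1)*(p + 3)*(p^2 + p - 12) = (p - 1)*(p + 3)*(p + 4)*(p - 3)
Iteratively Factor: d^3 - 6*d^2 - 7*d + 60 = (d - 4)*(d^2 - 2*d - 15) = (d - 5)*(d - 4)*(d + 3)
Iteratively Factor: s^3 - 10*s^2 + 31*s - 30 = (s - 3)*(s^2 - 7*s + 10) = (s - 3)*(s - 2)*(s - 5)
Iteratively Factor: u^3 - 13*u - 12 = (u + 3)*(u^2 - 3*u - 4) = (u + 1)*(u + 3)*(u - 4)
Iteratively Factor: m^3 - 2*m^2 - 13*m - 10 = (m + 1)*(m^2 - 3*m - 10) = (m - 5)*(m + 1)*(m + 2)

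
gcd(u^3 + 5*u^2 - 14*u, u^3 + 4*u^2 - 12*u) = u^2 - 2*u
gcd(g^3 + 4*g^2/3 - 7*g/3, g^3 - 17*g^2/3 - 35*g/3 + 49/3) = g^2 + 4*g/3 - 7/3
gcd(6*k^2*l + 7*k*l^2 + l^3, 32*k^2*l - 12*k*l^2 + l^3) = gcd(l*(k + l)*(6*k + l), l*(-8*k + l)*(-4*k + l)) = l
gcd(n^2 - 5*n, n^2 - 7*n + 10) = n - 5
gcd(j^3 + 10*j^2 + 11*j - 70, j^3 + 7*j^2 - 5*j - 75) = j + 5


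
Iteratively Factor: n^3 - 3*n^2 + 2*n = (n)*(n^2 - 3*n + 2) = n*(n - 1)*(n - 2)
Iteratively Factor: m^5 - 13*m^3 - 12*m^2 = (m)*(m^4 - 13*m^2 - 12*m) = m*(m - 4)*(m^3 + 4*m^2 + 3*m) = m*(m - 4)*(m + 1)*(m^2 + 3*m) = m*(m - 4)*(m + 1)*(m + 3)*(m)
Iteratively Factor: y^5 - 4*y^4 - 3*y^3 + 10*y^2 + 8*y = (y - 4)*(y^4 - 3*y^2 - 2*y) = y*(y - 4)*(y^3 - 3*y - 2) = y*(y - 4)*(y + 1)*(y^2 - y - 2) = y*(y - 4)*(y - 2)*(y + 1)*(y + 1)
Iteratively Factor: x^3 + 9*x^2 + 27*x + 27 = (x + 3)*(x^2 + 6*x + 9) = (x + 3)^2*(x + 3)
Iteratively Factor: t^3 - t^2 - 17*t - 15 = (t + 1)*(t^2 - 2*t - 15) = (t - 5)*(t + 1)*(t + 3)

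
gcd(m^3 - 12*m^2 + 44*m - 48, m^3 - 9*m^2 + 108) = m - 6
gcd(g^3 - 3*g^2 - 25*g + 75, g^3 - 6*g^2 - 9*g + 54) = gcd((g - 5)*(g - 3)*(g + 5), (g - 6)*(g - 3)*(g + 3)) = g - 3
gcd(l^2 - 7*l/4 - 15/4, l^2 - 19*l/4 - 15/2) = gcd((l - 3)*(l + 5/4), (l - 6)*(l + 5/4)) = l + 5/4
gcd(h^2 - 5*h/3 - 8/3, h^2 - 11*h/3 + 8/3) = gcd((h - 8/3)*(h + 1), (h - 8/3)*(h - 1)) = h - 8/3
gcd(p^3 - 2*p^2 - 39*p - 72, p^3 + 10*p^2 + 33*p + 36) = p^2 + 6*p + 9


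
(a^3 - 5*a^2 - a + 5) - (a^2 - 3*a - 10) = a^3 - 6*a^2 + 2*a + 15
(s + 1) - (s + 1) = 0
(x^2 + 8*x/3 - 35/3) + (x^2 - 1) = 2*x^2 + 8*x/3 - 38/3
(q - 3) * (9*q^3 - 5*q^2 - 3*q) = 9*q^4 - 32*q^3 + 12*q^2 + 9*q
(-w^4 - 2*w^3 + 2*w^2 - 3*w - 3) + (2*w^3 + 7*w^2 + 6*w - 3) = -w^4 + 9*w^2 + 3*w - 6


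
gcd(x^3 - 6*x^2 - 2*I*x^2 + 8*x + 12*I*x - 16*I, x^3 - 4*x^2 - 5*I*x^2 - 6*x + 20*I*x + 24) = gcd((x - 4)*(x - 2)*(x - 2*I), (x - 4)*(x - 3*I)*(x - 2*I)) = x^2 + x*(-4 - 2*I) + 8*I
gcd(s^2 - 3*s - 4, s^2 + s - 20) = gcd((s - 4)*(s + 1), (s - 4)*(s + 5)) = s - 4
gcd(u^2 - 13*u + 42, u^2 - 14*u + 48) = u - 6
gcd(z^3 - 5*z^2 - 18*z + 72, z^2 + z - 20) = 1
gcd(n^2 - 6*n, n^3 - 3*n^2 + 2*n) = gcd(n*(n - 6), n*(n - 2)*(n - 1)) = n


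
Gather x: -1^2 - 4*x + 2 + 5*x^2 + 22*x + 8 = 5*x^2 + 18*x + 9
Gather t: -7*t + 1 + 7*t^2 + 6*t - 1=7*t^2 - t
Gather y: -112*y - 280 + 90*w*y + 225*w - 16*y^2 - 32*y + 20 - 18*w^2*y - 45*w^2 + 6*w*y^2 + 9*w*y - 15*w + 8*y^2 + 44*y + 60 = -45*w^2 + 210*w + y^2*(6*w - 8) + y*(-18*w^2 + 99*w - 100) - 200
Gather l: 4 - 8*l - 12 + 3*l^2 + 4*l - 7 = 3*l^2 - 4*l - 15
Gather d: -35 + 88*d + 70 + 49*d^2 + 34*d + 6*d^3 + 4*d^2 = 6*d^3 + 53*d^2 + 122*d + 35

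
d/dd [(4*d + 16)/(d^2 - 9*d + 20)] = 4*(-d^2 - 8*d + 56)/(d^4 - 18*d^3 + 121*d^2 - 360*d + 400)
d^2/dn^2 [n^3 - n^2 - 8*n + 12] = 6*n - 2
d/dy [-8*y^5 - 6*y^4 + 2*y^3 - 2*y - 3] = -40*y^4 - 24*y^3 + 6*y^2 - 2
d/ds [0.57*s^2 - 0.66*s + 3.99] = 1.14*s - 0.66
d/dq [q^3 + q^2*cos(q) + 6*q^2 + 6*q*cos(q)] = -q^2*sin(q) + 3*q^2 - 6*q*sin(q) + 2*q*cos(q) + 12*q + 6*cos(q)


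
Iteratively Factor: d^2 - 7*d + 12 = (d - 3)*(d - 4)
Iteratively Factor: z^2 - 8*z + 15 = (z - 3)*(z - 5)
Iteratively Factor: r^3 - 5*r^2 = (r)*(r^2 - 5*r) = r*(r - 5)*(r)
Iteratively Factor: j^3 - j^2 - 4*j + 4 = (j - 1)*(j^2 - 4) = (j - 2)*(j - 1)*(j + 2)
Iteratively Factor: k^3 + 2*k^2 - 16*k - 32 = (k - 4)*(k^2 + 6*k + 8) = (k - 4)*(k + 2)*(k + 4)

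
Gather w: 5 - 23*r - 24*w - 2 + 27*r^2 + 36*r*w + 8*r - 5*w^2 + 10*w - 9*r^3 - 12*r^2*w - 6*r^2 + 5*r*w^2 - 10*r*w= -9*r^3 + 21*r^2 - 15*r + w^2*(5*r - 5) + w*(-12*r^2 + 26*r - 14) + 3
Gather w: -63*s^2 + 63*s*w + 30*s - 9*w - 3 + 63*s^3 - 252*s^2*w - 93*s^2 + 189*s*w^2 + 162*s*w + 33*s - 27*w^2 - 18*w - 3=63*s^3 - 156*s^2 + 63*s + w^2*(189*s - 27) + w*(-252*s^2 + 225*s - 27) - 6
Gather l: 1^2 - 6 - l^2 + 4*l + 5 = -l^2 + 4*l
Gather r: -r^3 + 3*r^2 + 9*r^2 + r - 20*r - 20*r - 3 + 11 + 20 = -r^3 + 12*r^2 - 39*r + 28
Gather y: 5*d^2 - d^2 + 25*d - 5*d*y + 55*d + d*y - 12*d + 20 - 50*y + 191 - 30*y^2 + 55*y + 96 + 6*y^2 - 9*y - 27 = 4*d^2 + 68*d - 24*y^2 + y*(-4*d - 4) + 280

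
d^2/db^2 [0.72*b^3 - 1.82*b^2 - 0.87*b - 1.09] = 4.32*b - 3.64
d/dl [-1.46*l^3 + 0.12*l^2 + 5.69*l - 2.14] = -4.38*l^2 + 0.24*l + 5.69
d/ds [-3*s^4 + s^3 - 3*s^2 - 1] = 3*s*(-4*s^2 + s - 2)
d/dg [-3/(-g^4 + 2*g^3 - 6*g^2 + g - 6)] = 3*(-4*g^3 + 6*g^2 - 12*g + 1)/(g^4 - 2*g^3 + 6*g^2 - g + 6)^2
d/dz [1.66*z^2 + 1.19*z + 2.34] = 3.32*z + 1.19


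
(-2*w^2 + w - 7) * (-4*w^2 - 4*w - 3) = 8*w^4 + 4*w^3 + 30*w^2 + 25*w + 21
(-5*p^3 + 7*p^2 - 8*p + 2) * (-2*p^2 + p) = 10*p^5 - 19*p^4 + 23*p^3 - 12*p^2 + 2*p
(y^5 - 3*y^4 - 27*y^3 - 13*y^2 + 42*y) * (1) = y^5 - 3*y^4 - 27*y^3 - 13*y^2 + 42*y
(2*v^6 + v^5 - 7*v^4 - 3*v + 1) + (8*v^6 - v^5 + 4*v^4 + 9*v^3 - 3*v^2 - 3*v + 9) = 10*v^6 - 3*v^4 + 9*v^3 - 3*v^2 - 6*v + 10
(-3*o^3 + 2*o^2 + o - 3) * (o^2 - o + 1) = -3*o^5 + 5*o^4 - 4*o^3 - 2*o^2 + 4*o - 3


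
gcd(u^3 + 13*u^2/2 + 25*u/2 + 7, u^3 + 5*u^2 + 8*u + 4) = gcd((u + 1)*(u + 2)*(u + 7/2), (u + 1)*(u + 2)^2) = u^2 + 3*u + 2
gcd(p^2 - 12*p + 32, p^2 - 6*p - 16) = p - 8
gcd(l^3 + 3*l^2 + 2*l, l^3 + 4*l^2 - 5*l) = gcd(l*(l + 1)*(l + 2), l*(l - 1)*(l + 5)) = l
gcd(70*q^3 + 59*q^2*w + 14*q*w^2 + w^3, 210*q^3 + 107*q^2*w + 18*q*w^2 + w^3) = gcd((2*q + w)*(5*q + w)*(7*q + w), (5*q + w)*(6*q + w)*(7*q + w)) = 35*q^2 + 12*q*w + w^2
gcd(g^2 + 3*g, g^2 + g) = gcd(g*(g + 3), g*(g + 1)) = g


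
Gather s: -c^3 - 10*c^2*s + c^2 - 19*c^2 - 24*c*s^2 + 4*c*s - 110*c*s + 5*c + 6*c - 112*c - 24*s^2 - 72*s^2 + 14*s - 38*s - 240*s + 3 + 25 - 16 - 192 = -c^3 - 18*c^2 - 101*c + s^2*(-24*c - 96) + s*(-10*c^2 - 106*c - 264) - 180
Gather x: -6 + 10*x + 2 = 10*x - 4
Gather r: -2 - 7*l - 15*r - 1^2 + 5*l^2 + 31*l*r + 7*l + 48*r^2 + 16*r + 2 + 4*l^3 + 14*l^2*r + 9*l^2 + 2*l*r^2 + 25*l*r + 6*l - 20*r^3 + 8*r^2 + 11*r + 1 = 4*l^3 + 14*l^2 + 6*l - 20*r^3 + r^2*(2*l + 56) + r*(14*l^2 + 56*l + 12)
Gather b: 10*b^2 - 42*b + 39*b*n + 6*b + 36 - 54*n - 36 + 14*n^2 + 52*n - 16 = 10*b^2 + b*(39*n - 36) + 14*n^2 - 2*n - 16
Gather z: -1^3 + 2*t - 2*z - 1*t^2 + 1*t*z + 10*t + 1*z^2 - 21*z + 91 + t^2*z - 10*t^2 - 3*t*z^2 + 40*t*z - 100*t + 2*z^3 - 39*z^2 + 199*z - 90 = -11*t^2 - 88*t + 2*z^3 + z^2*(-3*t - 38) + z*(t^2 + 41*t + 176)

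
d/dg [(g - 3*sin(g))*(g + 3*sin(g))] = 2*g - 9*sin(2*g)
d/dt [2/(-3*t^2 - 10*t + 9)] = 4*(3*t + 5)/(3*t^2 + 10*t - 9)^2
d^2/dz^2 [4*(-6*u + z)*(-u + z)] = 8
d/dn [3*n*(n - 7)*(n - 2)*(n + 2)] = 12*n^3 - 63*n^2 - 24*n + 84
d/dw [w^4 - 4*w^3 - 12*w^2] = 4*w*(w^2 - 3*w - 6)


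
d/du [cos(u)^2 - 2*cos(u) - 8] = 2*(1 - cos(u))*sin(u)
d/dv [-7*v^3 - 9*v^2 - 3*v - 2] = -21*v^2 - 18*v - 3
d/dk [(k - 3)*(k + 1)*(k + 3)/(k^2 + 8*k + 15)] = (k^2 + 10*k - 7)/(k^2 + 10*k + 25)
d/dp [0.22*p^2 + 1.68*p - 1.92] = 0.44*p + 1.68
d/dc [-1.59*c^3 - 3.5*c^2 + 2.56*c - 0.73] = -4.77*c^2 - 7.0*c + 2.56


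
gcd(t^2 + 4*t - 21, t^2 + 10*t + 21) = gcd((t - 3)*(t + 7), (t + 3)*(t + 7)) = t + 7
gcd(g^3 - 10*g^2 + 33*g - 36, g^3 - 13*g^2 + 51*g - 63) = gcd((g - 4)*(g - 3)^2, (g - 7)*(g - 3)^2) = g^2 - 6*g + 9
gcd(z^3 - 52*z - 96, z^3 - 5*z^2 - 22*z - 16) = z^2 - 6*z - 16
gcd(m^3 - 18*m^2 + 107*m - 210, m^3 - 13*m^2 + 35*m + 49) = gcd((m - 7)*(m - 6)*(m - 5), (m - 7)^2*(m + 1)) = m - 7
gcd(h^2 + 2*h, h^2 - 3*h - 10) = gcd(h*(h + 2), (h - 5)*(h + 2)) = h + 2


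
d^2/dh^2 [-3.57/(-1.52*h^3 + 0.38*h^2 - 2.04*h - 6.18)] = ((2.7132 - 32.5584*h)*(1.52*h^3 - 0.38*h^2 + 2.04*h + 6.18) + 3.57*(4.56*h^2 - 0.76*h + 2.04)*(9.12*h^2 - 1.52*h + 4.08))/(1.52*h^3 - 0.38*h^2 + 2.04*h + 6.18)^3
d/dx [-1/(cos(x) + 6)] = -sin(x)/(cos(x) + 6)^2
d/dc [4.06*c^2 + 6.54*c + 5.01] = 8.12*c + 6.54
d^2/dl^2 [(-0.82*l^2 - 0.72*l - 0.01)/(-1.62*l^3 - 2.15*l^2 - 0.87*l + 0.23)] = (4.304016*l^6 + 11.337408*l^5 + 8.42724000000001*l^4 + 6.39397200000001*l^3 + 6.014118*l^2 + 2.270826*l + 0.399928)/(4.251528*l^9 + 16.92738*l^8 + 29.315034*l^7 + 26.308799*l^6 + 10.936719*l^5 - 0.252492000000001*l^4 - 1.665693*l^3 - 0.181056*l^2 + 0.138069*l - 0.012167)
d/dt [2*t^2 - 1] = 4*t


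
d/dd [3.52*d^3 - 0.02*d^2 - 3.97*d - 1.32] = 10.56*d^2 - 0.04*d - 3.97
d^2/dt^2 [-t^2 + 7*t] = -2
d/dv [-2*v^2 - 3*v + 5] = -4*v - 3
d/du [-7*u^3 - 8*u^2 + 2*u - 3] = -21*u^2 - 16*u + 2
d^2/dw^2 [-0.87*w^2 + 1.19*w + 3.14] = -1.74000000000000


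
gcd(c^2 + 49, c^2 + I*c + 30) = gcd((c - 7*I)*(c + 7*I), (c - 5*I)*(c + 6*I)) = 1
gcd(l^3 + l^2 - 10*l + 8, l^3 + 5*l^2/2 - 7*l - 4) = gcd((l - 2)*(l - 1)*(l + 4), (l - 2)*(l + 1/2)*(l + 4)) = l^2 + 2*l - 8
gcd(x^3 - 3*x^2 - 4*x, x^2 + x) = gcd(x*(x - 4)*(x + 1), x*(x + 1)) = x^2 + x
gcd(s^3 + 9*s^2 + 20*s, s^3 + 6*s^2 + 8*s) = s^2 + 4*s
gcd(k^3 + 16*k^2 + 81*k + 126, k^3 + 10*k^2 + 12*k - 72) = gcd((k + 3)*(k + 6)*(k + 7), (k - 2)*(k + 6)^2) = k + 6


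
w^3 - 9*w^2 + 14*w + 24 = (w - 6)*(w - 4)*(w + 1)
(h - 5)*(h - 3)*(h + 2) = h^3 - 6*h^2 - h + 30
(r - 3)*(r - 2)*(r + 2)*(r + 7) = r^4 + 4*r^3 - 25*r^2 - 16*r + 84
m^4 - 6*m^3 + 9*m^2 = m^2*(m - 3)^2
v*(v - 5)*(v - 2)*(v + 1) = v^4 - 6*v^3 + 3*v^2 + 10*v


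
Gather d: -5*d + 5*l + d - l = -4*d + 4*l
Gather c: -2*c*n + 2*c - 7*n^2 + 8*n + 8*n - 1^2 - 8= c*(2 - 2*n) - 7*n^2 + 16*n - 9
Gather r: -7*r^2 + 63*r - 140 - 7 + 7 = -7*r^2 + 63*r - 140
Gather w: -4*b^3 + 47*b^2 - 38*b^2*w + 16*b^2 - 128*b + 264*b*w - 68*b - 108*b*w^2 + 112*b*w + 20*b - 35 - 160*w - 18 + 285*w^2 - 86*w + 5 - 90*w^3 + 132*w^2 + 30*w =-4*b^3 + 63*b^2 - 176*b - 90*w^3 + w^2*(417 - 108*b) + w*(-38*b^2 + 376*b - 216) - 48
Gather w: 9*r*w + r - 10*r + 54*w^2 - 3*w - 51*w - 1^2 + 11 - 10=-9*r + 54*w^2 + w*(9*r - 54)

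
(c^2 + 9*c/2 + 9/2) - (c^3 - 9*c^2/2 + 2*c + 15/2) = -c^3 + 11*c^2/2 + 5*c/2 - 3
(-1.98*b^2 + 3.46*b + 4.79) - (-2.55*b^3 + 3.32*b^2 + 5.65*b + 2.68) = 2.55*b^3 - 5.3*b^2 - 2.19*b + 2.11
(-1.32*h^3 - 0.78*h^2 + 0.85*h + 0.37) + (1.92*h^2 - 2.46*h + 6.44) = -1.32*h^3 + 1.14*h^2 - 1.61*h + 6.81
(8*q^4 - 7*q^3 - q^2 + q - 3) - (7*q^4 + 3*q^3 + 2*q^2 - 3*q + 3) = q^4 - 10*q^3 - 3*q^2 + 4*q - 6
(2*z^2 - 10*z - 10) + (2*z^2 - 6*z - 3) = 4*z^2 - 16*z - 13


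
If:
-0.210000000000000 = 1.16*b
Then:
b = -0.18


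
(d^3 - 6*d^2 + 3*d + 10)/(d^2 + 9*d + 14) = (d^3 - 6*d^2 + 3*d + 10)/(d^2 + 9*d + 14)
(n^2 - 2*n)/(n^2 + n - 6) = n/(n + 3)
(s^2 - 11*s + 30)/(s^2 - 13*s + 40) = (s - 6)/(s - 8)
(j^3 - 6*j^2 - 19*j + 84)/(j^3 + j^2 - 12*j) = (j - 7)/j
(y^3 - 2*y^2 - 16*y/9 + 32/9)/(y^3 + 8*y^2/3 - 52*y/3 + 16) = (y + 4/3)/(y + 6)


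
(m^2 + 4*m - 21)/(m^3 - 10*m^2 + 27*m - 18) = (m + 7)/(m^2 - 7*m + 6)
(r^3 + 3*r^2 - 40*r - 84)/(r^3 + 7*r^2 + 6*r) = (r^3 + 3*r^2 - 40*r - 84)/(r*(r^2 + 7*r + 6))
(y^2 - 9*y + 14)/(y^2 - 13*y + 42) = (y - 2)/(y - 6)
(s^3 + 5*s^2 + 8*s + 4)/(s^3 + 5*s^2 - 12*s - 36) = (s^2 + 3*s + 2)/(s^2 + 3*s - 18)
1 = 1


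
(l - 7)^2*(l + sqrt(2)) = l^3 - 14*l^2 + sqrt(2)*l^2 - 14*sqrt(2)*l + 49*l + 49*sqrt(2)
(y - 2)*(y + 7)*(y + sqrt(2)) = y^3 + sqrt(2)*y^2 + 5*y^2 - 14*y + 5*sqrt(2)*y - 14*sqrt(2)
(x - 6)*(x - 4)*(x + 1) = x^3 - 9*x^2 + 14*x + 24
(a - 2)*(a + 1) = a^2 - a - 2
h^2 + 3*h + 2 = (h + 1)*(h + 2)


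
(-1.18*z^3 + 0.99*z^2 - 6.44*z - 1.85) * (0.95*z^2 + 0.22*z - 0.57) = -1.121*z^5 + 0.6809*z^4 - 5.2276*z^3 - 3.7386*z^2 + 3.2638*z + 1.0545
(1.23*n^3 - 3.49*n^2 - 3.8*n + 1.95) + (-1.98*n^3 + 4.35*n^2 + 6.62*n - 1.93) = -0.75*n^3 + 0.859999999999999*n^2 + 2.82*n + 0.02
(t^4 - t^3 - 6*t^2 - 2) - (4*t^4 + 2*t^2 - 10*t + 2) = -3*t^4 - t^3 - 8*t^2 + 10*t - 4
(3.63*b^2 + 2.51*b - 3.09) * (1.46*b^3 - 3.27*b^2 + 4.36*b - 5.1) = 5.2998*b^5 - 8.2055*b^4 + 3.1077*b^3 + 2.5349*b^2 - 26.2734*b + 15.759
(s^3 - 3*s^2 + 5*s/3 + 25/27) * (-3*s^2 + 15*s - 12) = -3*s^5 + 24*s^4 - 62*s^3 + 524*s^2/9 - 55*s/9 - 100/9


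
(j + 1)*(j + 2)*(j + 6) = j^3 + 9*j^2 + 20*j + 12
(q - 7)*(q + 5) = q^2 - 2*q - 35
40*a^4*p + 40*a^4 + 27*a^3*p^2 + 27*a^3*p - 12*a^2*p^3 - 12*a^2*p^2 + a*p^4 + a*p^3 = (-8*a + p)*(-5*a + p)*(a + p)*(a*p + a)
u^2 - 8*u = u*(u - 8)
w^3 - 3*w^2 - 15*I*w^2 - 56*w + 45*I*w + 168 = (w - 3)*(w - 8*I)*(w - 7*I)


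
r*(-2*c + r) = -2*c*r + r^2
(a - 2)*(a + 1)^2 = a^3 - 3*a - 2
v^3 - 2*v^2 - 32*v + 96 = (v - 4)^2*(v + 6)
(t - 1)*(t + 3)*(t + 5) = t^3 + 7*t^2 + 7*t - 15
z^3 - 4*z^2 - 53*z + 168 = (z - 8)*(z - 3)*(z + 7)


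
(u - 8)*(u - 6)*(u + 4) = u^3 - 10*u^2 - 8*u + 192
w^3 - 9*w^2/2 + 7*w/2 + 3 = (w - 3)*(w - 2)*(w + 1/2)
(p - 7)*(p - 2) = p^2 - 9*p + 14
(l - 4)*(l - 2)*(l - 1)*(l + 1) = l^4 - 6*l^3 + 7*l^2 + 6*l - 8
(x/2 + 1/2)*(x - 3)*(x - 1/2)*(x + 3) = x^4/2 + x^3/4 - 19*x^2/4 - 9*x/4 + 9/4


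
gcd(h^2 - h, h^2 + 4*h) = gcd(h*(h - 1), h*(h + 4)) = h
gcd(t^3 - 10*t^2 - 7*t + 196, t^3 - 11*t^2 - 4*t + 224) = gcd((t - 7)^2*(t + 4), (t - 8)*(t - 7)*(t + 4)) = t^2 - 3*t - 28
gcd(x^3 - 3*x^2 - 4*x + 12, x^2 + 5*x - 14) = x - 2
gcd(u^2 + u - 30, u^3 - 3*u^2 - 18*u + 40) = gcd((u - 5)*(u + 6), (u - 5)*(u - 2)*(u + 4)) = u - 5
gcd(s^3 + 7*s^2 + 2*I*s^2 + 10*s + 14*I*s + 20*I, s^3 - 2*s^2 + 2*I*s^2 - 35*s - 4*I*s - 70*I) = s^2 + s*(5 + 2*I) + 10*I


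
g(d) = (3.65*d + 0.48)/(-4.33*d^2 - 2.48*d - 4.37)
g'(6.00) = 0.02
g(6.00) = -0.13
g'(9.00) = 0.01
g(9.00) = -0.09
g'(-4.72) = 0.04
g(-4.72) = 0.19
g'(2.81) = 0.06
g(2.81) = -0.24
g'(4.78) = 0.03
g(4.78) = -0.16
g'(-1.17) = 0.04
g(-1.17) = 0.51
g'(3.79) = 0.04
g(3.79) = -0.19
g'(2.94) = 0.06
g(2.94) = -0.23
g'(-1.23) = 0.07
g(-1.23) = 0.51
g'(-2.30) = 0.13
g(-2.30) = 0.37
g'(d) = (3.65*d + 0.48)*(8.66*d + 2.48)/(-4.33*d^2 - 2.48*d - 4.37)^2 + 3.65/(-4.33*d^2 - 2.48*d - 4.37) = (15.8045*d^2 + 4.1568*d - 14.7601)/(18.7489*d^4 + 21.4768*d^3 + 43.9946*d^2 + 21.6752*d + 19.0969)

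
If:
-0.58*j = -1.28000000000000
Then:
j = 2.21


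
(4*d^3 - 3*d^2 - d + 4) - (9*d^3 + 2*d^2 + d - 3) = -5*d^3 - 5*d^2 - 2*d + 7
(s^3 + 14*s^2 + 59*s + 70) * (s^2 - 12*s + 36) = s^5 + 2*s^4 - 73*s^3 - 134*s^2 + 1284*s + 2520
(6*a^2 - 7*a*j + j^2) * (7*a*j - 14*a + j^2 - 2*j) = 42*a^3*j - 84*a^3 - 43*a^2*j^2 + 86*a^2*j + j^4 - 2*j^3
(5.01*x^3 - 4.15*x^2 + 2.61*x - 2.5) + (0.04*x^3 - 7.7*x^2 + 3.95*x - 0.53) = 5.05*x^3 - 11.85*x^2 + 6.56*x - 3.03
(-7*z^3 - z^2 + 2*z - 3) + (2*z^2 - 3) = -7*z^3 + z^2 + 2*z - 6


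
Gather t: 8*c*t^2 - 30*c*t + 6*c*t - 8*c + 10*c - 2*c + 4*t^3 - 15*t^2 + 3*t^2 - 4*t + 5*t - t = -24*c*t + 4*t^3 + t^2*(8*c - 12)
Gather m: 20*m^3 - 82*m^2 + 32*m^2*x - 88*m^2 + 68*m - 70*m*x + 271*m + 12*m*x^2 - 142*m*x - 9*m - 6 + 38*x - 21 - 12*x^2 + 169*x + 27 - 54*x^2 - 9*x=20*m^3 + m^2*(32*x - 170) + m*(12*x^2 - 212*x + 330) - 66*x^2 + 198*x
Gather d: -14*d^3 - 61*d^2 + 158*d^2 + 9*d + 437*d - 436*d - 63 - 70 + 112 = -14*d^3 + 97*d^2 + 10*d - 21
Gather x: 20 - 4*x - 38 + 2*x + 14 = -2*x - 4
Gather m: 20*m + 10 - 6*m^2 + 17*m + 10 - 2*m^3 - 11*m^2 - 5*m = -2*m^3 - 17*m^2 + 32*m + 20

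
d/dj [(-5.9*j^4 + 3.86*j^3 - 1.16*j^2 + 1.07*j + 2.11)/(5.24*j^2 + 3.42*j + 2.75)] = (-61.832*j^5 - 40.3076*j^4 - 38.4976*j^3 + 22.271*j^2 - 28.4928*j - 4.2737)/(27.4576*j^4 + 35.8416*j^3 + 40.5164*j^2 + 18.81*j + 7.5625)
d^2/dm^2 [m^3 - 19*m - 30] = 6*m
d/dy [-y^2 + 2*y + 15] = 2 - 2*y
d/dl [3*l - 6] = 3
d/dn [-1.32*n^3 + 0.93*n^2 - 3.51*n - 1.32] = -3.96*n^2 + 1.86*n - 3.51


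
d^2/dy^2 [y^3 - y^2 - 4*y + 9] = 6*y - 2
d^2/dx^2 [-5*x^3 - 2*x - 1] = -30*x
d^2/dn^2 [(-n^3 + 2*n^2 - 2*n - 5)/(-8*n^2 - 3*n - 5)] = 10*(29*n^3 + 249*n^2 + 39*n - 47)/(512*n^6 + 576*n^5 + 1176*n^4 + 747*n^3 + 735*n^2 + 225*n + 125)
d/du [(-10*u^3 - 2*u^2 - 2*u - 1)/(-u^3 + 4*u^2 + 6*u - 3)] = (-42*u^4 - 124*u^3 + 83*u^2 + 20*u + 12)/(u^6 - 8*u^5 + 4*u^4 + 54*u^3 + 12*u^2 - 36*u + 9)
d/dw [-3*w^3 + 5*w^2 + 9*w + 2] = -9*w^2 + 10*w + 9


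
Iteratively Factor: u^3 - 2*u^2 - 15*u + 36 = (u - 3)*(u^2 + u - 12) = (u - 3)*(u + 4)*(u - 3)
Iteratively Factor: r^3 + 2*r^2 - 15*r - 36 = (r + 3)*(r^2 - r - 12) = (r - 4)*(r + 3)*(r + 3)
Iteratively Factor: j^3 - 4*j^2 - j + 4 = (j + 1)*(j^2 - 5*j + 4) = (j - 1)*(j + 1)*(j - 4)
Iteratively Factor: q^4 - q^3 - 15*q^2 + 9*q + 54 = (q - 3)*(q^3 + 2*q^2 - 9*q - 18) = (q - 3)^2*(q^2 + 5*q + 6) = (q - 3)^2*(q + 3)*(q + 2)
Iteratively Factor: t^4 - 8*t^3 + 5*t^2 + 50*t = (t - 5)*(t^3 - 3*t^2 - 10*t) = (t - 5)*(t + 2)*(t^2 - 5*t) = (t - 5)^2*(t + 2)*(t)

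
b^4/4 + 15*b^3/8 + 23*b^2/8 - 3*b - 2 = (b/4 + 1)*(b - 1)*(b + 1/2)*(b + 4)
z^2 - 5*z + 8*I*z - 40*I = (z - 5)*(z + 8*I)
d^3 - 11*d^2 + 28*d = d*(d - 7)*(d - 4)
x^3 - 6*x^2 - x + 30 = (x - 5)*(x - 3)*(x + 2)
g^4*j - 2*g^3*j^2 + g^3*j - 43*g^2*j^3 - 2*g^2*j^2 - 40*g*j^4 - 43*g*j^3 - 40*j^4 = (g - 8*j)*(g + j)*(g + 5*j)*(g*j + j)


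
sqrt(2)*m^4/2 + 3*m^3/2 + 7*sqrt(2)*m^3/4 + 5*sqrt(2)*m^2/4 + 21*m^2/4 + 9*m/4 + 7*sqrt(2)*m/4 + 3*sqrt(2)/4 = (m + 1/2)*(m + 3)*(m + sqrt(2)/2)*(sqrt(2)*m/2 + 1)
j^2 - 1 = (j - 1)*(j + 1)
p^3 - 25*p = p*(p - 5)*(p + 5)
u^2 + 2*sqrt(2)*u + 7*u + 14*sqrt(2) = (u + 7)*(u + 2*sqrt(2))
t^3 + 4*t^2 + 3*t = t*(t + 1)*(t + 3)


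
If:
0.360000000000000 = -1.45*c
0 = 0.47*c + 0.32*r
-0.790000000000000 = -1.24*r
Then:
No Solution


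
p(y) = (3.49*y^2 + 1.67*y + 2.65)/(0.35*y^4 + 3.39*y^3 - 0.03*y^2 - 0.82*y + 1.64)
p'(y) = (6.98*y + 1.67)/(0.35*y^4 + 3.39*y^3 - 0.03*y^2 - 0.82*y + 1.64) + (3.49*y^2 + 1.67*y + 2.65)*(-1.4*y^3 - 10.17*y^2 + 0.06*y + 0.82)/(0.35*y^4 + 3.39*y^3 - 0.03*y^2 - 0.82*y + 1.64)^2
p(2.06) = 0.58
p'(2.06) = -0.44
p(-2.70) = -0.53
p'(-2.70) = -0.16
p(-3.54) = -0.44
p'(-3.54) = -0.06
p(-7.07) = -0.52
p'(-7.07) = 0.13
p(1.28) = 1.22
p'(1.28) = -1.43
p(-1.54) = -1.10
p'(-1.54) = -1.46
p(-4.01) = -0.42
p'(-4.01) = -0.03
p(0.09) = 1.80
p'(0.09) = 2.32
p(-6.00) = -0.43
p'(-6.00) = 0.05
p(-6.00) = -0.43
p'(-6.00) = 0.05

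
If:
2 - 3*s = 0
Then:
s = 2/3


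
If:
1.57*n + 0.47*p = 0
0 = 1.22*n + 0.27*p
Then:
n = 0.00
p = 0.00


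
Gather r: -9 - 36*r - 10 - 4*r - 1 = -40*r - 20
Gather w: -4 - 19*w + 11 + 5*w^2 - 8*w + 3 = 5*w^2 - 27*w + 10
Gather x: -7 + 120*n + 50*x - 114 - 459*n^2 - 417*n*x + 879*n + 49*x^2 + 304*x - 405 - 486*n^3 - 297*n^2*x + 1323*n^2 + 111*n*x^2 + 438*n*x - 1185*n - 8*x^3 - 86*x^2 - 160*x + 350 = -486*n^3 + 864*n^2 - 186*n - 8*x^3 + x^2*(111*n - 37) + x*(-297*n^2 + 21*n + 194) - 176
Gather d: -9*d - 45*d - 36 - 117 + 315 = 162 - 54*d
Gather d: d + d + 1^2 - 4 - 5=2*d - 8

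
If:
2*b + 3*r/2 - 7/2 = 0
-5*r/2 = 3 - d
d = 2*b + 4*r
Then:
No Solution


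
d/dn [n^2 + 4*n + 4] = 2*n + 4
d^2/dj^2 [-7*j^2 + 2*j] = -14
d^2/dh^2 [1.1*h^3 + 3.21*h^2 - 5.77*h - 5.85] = 6.6*h + 6.42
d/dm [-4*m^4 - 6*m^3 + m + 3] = -16*m^3 - 18*m^2 + 1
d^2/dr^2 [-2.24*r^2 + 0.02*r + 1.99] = -4.48000000000000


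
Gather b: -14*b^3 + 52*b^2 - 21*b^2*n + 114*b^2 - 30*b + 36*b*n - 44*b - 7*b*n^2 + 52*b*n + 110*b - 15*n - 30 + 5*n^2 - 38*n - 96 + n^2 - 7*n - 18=-14*b^3 + b^2*(166 - 21*n) + b*(-7*n^2 + 88*n + 36) + 6*n^2 - 60*n - 144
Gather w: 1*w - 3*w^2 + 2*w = -3*w^2 + 3*w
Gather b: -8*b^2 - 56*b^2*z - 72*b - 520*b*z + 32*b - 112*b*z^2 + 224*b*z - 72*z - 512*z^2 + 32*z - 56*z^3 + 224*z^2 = b^2*(-56*z - 8) + b*(-112*z^2 - 296*z - 40) - 56*z^3 - 288*z^2 - 40*z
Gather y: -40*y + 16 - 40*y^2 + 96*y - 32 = -40*y^2 + 56*y - 16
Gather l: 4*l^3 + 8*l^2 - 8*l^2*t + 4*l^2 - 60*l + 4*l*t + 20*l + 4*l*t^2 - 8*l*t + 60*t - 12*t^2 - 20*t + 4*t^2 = 4*l^3 + l^2*(12 - 8*t) + l*(4*t^2 - 4*t - 40) - 8*t^2 + 40*t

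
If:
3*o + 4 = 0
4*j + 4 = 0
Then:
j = -1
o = -4/3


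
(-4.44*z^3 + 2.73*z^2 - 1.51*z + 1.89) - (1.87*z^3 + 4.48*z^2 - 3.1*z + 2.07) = -6.31*z^3 - 1.75*z^2 + 1.59*z - 0.18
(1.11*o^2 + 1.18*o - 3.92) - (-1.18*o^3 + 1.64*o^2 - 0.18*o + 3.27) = 1.18*o^3 - 0.53*o^2 + 1.36*o - 7.19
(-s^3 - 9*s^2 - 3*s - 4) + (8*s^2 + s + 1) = -s^3 - s^2 - 2*s - 3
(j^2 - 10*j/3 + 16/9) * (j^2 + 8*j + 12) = j^4 + 14*j^3/3 - 116*j^2/9 - 232*j/9 + 64/3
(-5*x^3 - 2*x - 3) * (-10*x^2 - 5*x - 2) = 50*x^5 + 25*x^4 + 30*x^3 + 40*x^2 + 19*x + 6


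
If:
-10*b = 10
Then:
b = -1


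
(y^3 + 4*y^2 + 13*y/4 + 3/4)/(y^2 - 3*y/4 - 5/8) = 2*(2*y^2 + 7*y + 3)/(4*y - 5)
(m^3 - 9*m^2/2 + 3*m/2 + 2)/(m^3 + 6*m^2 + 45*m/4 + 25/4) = 2*(2*m^3 - 9*m^2 + 3*m + 4)/(4*m^3 + 24*m^2 + 45*m + 25)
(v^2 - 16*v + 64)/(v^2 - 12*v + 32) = (v - 8)/(v - 4)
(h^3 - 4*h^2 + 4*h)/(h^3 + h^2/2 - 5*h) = 2*(h - 2)/(2*h + 5)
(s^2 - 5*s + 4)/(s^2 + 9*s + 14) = (s^2 - 5*s + 4)/(s^2 + 9*s + 14)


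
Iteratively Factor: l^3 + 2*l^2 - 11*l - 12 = (l + 1)*(l^2 + l - 12) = (l + 1)*(l + 4)*(l - 3)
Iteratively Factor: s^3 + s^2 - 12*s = (s - 3)*(s^2 + 4*s) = s*(s - 3)*(s + 4)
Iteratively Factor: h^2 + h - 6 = (h + 3)*(h - 2)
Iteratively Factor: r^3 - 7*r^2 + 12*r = (r - 4)*(r^2 - 3*r) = (r - 4)*(r - 3)*(r)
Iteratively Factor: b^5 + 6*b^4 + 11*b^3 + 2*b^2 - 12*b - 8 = (b - 1)*(b^4 + 7*b^3 + 18*b^2 + 20*b + 8) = (b - 1)*(b + 2)*(b^3 + 5*b^2 + 8*b + 4) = (b - 1)*(b + 1)*(b + 2)*(b^2 + 4*b + 4) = (b - 1)*(b + 1)*(b + 2)^2*(b + 2)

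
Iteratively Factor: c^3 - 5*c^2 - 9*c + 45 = (c + 3)*(c^2 - 8*c + 15) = (c - 5)*(c + 3)*(c - 3)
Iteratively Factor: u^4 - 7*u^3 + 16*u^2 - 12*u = (u - 3)*(u^3 - 4*u^2 + 4*u) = u*(u - 3)*(u^2 - 4*u + 4) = u*(u - 3)*(u - 2)*(u - 2)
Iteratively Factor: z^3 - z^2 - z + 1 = (z - 1)*(z^2 - 1) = (z - 1)^2*(z + 1)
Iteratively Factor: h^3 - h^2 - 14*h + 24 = (h - 3)*(h^2 + 2*h - 8) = (h - 3)*(h + 4)*(h - 2)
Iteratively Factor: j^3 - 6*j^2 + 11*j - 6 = (j - 3)*(j^2 - 3*j + 2) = (j - 3)*(j - 2)*(j - 1)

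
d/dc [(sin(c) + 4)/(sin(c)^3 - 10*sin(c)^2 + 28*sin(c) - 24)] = 2*(-3*sin(c) + cos(c)^2 + 33)*cos(c)/((sin(c) - 6)^2*(sin(c) - 2)^3)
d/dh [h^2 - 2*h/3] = 2*h - 2/3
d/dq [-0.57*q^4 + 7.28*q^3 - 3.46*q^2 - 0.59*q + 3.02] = -2.28*q^3 + 21.84*q^2 - 6.92*q - 0.59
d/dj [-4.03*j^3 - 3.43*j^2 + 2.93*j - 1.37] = -12.09*j^2 - 6.86*j + 2.93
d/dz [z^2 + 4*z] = 2*z + 4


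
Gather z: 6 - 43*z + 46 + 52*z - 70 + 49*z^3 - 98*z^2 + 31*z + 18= 49*z^3 - 98*z^2 + 40*z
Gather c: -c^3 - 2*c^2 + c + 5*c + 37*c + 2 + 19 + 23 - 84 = -c^3 - 2*c^2 + 43*c - 40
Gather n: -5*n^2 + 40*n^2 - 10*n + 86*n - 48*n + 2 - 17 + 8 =35*n^2 + 28*n - 7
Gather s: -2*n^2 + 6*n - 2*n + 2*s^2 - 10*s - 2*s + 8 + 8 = -2*n^2 + 4*n + 2*s^2 - 12*s + 16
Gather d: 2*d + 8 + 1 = 2*d + 9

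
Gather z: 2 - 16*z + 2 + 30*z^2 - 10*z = 30*z^2 - 26*z + 4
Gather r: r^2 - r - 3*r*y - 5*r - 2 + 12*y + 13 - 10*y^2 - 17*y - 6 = r^2 + r*(-3*y - 6) - 10*y^2 - 5*y + 5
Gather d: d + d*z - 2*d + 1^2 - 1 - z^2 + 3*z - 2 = d*(z - 1) - z^2 + 3*z - 2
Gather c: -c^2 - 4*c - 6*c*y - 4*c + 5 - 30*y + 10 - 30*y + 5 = -c^2 + c*(-6*y - 8) - 60*y + 20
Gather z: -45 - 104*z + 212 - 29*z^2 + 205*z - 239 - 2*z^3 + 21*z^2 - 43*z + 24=-2*z^3 - 8*z^2 + 58*z - 48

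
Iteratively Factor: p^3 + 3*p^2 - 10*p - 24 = (p - 3)*(p^2 + 6*p + 8) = (p - 3)*(p + 2)*(p + 4)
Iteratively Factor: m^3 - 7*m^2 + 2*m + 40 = (m + 2)*(m^2 - 9*m + 20) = (m - 4)*(m + 2)*(m - 5)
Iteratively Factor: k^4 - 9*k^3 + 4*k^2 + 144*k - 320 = (k - 4)*(k^3 - 5*k^2 - 16*k + 80) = (k - 5)*(k - 4)*(k^2 - 16) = (k - 5)*(k - 4)*(k + 4)*(k - 4)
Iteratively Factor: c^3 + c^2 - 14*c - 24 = (c + 3)*(c^2 - 2*c - 8) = (c - 4)*(c + 3)*(c + 2)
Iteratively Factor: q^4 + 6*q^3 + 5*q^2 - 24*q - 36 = (q - 2)*(q^3 + 8*q^2 + 21*q + 18) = (q - 2)*(q + 3)*(q^2 + 5*q + 6) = (q - 2)*(q + 3)^2*(q + 2)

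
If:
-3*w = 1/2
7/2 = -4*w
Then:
No Solution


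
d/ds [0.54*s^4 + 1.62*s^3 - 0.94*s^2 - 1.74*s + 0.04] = 2.16*s^3 + 4.86*s^2 - 1.88*s - 1.74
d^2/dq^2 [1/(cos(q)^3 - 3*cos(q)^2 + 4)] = 3*(-12*sin(q)^4 + 24*sin(q)^2 - 3*cos(q) - cos(3*q) - 4)/(4*(cos(q) - 2)^4*(cos(q) + 1)^3)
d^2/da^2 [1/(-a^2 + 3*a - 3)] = 2*(a^2 - 3*a - (2*a - 3)^2 + 3)/(a^2 - 3*a + 3)^3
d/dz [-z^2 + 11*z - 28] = 11 - 2*z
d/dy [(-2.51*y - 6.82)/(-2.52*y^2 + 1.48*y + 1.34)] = (-6.3252*y^2 - 34.3728*y + 6.7302)/(6.3504*y^4 - 7.4592*y^3 - 4.5632*y^2 + 3.9664*y + 1.7956)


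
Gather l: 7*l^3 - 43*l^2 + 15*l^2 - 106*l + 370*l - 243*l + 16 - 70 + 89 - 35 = 7*l^3 - 28*l^2 + 21*l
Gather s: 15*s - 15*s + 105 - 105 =0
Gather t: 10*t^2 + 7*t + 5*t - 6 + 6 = 10*t^2 + 12*t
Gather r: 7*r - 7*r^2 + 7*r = -7*r^2 + 14*r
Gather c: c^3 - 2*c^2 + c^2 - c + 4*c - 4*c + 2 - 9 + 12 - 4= c^3 - c^2 - c + 1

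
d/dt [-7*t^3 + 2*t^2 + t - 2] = -21*t^2 + 4*t + 1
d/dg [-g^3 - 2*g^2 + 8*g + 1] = -3*g^2 - 4*g + 8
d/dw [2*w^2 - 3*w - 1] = 4*w - 3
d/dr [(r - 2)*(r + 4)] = 2*r + 2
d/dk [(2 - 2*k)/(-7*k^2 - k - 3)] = 2*(7*k^2 + k - (k - 1)*(14*k + 1) + 3)/(7*k^2 + k + 3)^2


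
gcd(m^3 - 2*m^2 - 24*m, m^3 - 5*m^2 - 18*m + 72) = m^2 - 2*m - 24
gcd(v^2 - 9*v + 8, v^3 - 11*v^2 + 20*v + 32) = v - 8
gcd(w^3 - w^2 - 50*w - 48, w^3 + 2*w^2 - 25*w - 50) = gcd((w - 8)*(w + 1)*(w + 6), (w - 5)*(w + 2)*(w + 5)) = 1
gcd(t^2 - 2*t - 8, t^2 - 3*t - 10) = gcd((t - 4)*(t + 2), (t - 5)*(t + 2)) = t + 2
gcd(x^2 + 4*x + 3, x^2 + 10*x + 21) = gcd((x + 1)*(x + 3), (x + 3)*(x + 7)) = x + 3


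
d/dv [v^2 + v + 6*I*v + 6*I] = 2*v + 1 + 6*I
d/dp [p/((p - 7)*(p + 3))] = (-p^2 - 21)/(p^4 - 8*p^3 - 26*p^2 + 168*p + 441)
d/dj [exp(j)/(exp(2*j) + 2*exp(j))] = -exp(j)/(exp(j) + 2)^2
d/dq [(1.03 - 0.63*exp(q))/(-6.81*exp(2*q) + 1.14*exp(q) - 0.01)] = (-4.2903*exp(2*q) + 14.0286*exp(q) - 1.1679)*exp(q)/(46.3761*exp(4*q) - 15.5268*exp(3*q) + 1.4358*exp(2*q) - 0.0228*exp(q) + 0.0001)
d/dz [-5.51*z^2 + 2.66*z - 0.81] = 2.66 - 11.02*z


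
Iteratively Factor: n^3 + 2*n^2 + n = (n + 1)*(n^2 + n) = n*(n + 1)*(n + 1)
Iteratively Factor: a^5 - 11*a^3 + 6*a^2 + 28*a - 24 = (a + 2)*(a^4 - 2*a^3 - 7*a^2 + 20*a - 12) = (a - 2)*(a + 2)*(a^3 - 7*a + 6) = (a - 2)*(a - 1)*(a + 2)*(a^2 + a - 6) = (a - 2)*(a - 1)*(a + 2)*(a + 3)*(a - 2)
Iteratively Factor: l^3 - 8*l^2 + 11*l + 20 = (l - 4)*(l^2 - 4*l - 5) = (l - 5)*(l - 4)*(l + 1)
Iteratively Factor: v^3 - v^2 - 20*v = (v + 4)*(v^2 - 5*v) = v*(v + 4)*(v - 5)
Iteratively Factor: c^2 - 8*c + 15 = (c - 3)*(c - 5)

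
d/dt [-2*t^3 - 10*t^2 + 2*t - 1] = -6*t^2 - 20*t + 2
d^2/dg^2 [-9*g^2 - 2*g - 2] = -18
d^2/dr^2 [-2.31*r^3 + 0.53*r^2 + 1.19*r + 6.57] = 1.06 - 13.86*r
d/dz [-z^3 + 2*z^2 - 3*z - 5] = -3*z^2 + 4*z - 3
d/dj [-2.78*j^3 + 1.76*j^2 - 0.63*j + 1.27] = -8.34*j^2 + 3.52*j - 0.63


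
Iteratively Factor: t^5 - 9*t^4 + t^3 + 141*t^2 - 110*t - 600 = (t - 4)*(t^4 - 5*t^3 - 19*t^2 + 65*t + 150) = (t - 5)*(t - 4)*(t^3 - 19*t - 30) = (t - 5)*(t - 4)*(t + 2)*(t^2 - 2*t - 15) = (t - 5)*(t - 4)*(t + 2)*(t + 3)*(t - 5)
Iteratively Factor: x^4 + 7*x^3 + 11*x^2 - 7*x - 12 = (x + 1)*(x^3 + 6*x^2 + 5*x - 12) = (x - 1)*(x + 1)*(x^2 + 7*x + 12) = (x - 1)*(x + 1)*(x + 4)*(x + 3)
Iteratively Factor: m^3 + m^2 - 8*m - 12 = (m - 3)*(m^2 + 4*m + 4) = (m - 3)*(m + 2)*(m + 2)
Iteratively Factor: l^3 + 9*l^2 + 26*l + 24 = (l + 2)*(l^2 + 7*l + 12) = (l + 2)*(l + 3)*(l + 4)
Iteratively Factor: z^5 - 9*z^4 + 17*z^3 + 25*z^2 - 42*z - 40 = (z - 5)*(z^4 - 4*z^3 - 3*z^2 + 10*z + 8) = (z - 5)*(z - 4)*(z^3 - 3*z - 2) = (z - 5)*(z - 4)*(z + 1)*(z^2 - z - 2) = (z - 5)*(z - 4)*(z - 2)*(z + 1)*(z + 1)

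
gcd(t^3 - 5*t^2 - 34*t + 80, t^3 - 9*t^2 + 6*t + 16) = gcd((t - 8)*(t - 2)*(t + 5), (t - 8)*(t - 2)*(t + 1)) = t^2 - 10*t + 16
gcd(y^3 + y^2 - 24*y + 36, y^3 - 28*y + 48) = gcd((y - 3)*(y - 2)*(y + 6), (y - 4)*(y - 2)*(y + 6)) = y^2 + 4*y - 12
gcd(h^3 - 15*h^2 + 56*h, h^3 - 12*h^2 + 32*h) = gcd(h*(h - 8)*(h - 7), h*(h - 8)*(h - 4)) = h^2 - 8*h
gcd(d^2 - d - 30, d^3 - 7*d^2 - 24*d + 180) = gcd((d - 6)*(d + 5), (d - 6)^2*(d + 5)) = d^2 - d - 30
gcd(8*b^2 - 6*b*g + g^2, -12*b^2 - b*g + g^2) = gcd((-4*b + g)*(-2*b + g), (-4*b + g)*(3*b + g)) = 4*b - g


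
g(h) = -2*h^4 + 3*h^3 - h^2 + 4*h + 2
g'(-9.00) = 6583.00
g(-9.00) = -15424.00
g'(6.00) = -1412.00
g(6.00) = -1954.00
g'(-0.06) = 4.15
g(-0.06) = 1.76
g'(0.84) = 3.93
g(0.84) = 5.44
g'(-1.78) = 81.19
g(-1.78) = -45.29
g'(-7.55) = 3975.07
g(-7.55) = -7874.88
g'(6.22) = -1585.38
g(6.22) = -2283.47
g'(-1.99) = 106.67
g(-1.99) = -64.93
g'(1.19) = 0.88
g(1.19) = 6.39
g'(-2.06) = 116.25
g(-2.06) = -72.73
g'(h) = -8*h^3 + 9*h^2 - 2*h + 4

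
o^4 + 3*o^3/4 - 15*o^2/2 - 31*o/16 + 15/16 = (o - 5/2)*(o - 1/4)*(o + 1/2)*(o + 3)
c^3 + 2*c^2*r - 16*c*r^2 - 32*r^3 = (c - 4*r)*(c + 2*r)*(c + 4*r)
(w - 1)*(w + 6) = w^2 + 5*w - 6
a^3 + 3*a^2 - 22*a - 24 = (a - 4)*(a + 1)*(a + 6)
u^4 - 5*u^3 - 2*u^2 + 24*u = u*(u - 4)*(u - 3)*(u + 2)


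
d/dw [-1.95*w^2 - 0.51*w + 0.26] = -3.9*w - 0.51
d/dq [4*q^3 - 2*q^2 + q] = 12*q^2 - 4*q + 1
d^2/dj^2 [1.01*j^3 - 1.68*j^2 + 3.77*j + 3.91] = 6.06*j - 3.36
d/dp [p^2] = 2*p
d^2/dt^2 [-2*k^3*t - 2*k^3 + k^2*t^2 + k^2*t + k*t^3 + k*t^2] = 2*k*(k + 3*t + 1)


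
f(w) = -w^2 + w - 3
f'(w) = 1 - 2*w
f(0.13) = -2.89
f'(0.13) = 0.74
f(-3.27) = -16.96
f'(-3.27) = 7.54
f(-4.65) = -29.27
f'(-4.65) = 10.30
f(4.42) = -18.12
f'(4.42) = -7.84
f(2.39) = -6.32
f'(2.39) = -3.78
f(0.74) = -2.81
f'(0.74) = -0.48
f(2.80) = -8.04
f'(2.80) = -4.60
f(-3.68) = -20.22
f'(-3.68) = 8.36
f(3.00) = -9.00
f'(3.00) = -5.00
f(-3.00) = -15.00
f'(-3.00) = 7.00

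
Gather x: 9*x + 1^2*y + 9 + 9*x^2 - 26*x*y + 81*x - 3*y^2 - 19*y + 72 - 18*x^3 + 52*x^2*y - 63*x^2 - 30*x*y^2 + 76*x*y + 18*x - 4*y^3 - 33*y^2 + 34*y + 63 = -18*x^3 + x^2*(52*y - 54) + x*(-30*y^2 + 50*y + 108) - 4*y^3 - 36*y^2 + 16*y + 144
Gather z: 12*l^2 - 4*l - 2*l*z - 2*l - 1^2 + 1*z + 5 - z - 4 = 12*l^2 - 2*l*z - 6*l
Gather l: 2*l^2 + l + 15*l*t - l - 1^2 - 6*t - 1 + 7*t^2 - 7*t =2*l^2 + 15*l*t + 7*t^2 - 13*t - 2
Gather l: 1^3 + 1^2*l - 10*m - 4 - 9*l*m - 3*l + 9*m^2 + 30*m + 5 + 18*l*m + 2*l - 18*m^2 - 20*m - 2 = 9*l*m - 9*m^2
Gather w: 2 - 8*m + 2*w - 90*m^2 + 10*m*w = -90*m^2 - 8*m + w*(10*m + 2) + 2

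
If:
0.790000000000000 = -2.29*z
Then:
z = -0.34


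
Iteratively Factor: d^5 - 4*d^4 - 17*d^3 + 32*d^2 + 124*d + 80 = (d + 2)*(d^4 - 6*d^3 - 5*d^2 + 42*d + 40) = (d - 4)*(d + 2)*(d^3 - 2*d^2 - 13*d - 10) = (d - 4)*(d + 2)^2*(d^2 - 4*d - 5) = (d - 4)*(d + 1)*(d + 2)^2*(d - 5)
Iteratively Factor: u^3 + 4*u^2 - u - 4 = (u + 4)*(u^2 - 1) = (u + 1)*(u + 4)*(u - 1)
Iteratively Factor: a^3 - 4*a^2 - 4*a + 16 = (a + 2)*(a^2 - 6*a + 8) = (a - 4)*(a + 2)*(a - 2)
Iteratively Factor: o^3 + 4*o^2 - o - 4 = (o - 1)*(o^2 + 5*o + 4) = (o - 1)*(o + 1)*(o + 4)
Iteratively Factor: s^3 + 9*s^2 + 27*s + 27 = (s + 3)*(s^2 + 6*s + 9) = (s + 3)^2*(s + 3)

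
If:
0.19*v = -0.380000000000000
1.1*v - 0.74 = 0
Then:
No Solution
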